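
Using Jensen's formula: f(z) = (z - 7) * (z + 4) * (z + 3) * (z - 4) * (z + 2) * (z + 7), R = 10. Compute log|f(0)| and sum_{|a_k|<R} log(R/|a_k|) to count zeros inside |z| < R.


Jensen's formula: (1/2pi)*integral log|f(Re^it)|dt = log|f(0)| + sum_{|a_k|<R} log(R/|a_k|)
Step 1: f(0) = (-7) * 4 * 3 * (-4) * 2 * 7 = 4704
Step 2: log|f(0)| = log|7| + log|-4| + log|-3| + log|4| + log|-2| + log|-7| = 8.4562
Step 3: Zeros inside |z| < 10: 7, -4, -3, 4, -2, -7
Step 4: Jensen sum = log(10/7) + log(10/4) + log(10/3) + log(10/4) + log(10/2) + log(10/7) = 5.3593
Step 5: n(R) = number of terms in the Jensen sum = count of zeros inside |z| < 10 = 6

6


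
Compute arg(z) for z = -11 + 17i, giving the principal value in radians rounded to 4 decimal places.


Step 1: z = -11 + 17i
Step 2: arg(z) = atan2(17, -11)
Step 3: arg(z) = 2.1451

2.1451


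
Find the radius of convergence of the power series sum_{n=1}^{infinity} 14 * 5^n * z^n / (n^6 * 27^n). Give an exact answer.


Step 1: General term a_n = 14 * 5^n / (n^6 * 27^n)
Step 2: By the root test, |a_n|^(1/n) = 14^(1/n) * 5 / (n^(6/n) * 27) -> 5/27 as n -> infinity (since 14^(1/n) -> 1 and n^(6/n) -> 1)
Step 3: R = 1/lim|a_n|^(1/n) = 27/5

27/5


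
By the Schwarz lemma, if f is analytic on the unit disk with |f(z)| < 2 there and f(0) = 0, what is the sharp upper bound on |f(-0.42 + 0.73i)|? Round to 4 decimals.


Step 1: g = f/2 maps D -> D with g(0) = 0, so by the Schwarz lemma |g(z)| <= |z|, i.e. |f(z)| <= 2|z|; this is sharp (f(z) = 2z).
Step 2: |z0|^2 = (-0.42)^2 + 0.73^2 = 0.7093
Step 3: |z0| = sqrt(0.7093) = 0.8422
Step 4: Best bound = 2 * |z0| = 2 * 0.8422 = 1.6844

1.6844


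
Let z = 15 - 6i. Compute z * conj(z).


Step 1: conj(z) = 15 + 6i
Step 2: z * conj(z) = 15^2 + (-6)^2
Step 3: = 225 + 36 = 261

261


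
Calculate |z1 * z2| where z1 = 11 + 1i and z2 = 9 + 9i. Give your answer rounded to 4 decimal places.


Step 1: |z1| = sqrt(11^2 + 1^2) = sqrt(122)
Step 2: |z2| = sqrt(9^2 + 9^2) = sqrt(162)
Step 3: |z1*z2| = |z1|*|z2| = sqrt(122) * sqrt(162) = sqrt(122 * 162) = sqrt(19764)
Step 4: = 140.5845

140.5845


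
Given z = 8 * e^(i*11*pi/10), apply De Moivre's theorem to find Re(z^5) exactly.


Step 1: By De Moivre's theorem, z^5 = 8^5 * e^(i*5*11*pi/10) = 32768 * (cos(11*pi/2) + i*sin(11*pi/2))
Step 2: |z|^5 = 8^5 = 32768
Step 3: Reduce the angle mod 2*pi: 11*pi/2 - 4*pi = 3*pi/2
Step 4: cos(3*pi/2) = 0
Step 5: Re(z^5) = 32768 * 0 = 0

0


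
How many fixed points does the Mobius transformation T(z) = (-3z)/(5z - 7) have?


Step 1: Fixed points satisfy T(z) = z
Step 2: 5z^2 - 4z = 0
Step 3: Discriminant = (-4)^2 - 4*5*0 = 16
Step 4: Number of fixed points = 2

2


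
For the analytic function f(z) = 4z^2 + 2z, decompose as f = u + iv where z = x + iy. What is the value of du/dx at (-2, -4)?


Step 1: f(z) = 4(x+iy)^2 + 2(x+iy) + 0
Step 2: u = 4(x^2 - y^2) + 2x + 0
Step 3: u_x = 8x + 2
Step 4: At (-2, -4): u_x = -16 + 2 = -14

-14


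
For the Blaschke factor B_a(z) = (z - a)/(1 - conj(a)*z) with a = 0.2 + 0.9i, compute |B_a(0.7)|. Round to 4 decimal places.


Step 1: Numerator z0 - a = 0.7 - (0.2 + 0.9i) = 0.5 - 0.9i
Step 2: Denominator 1 - conj(a)*z0 = 1 - (0.2 - 0.9i)*0.7 = 0.86 + 0.63i
Step 3: |z0 - a|^2 = 0.5^2 + (-0.9)^2 = 1.06; |1 - conj(a)*z0|^2 = 0.86^2 + 0.63^2 = 1.1365
Step 4: |B_a(0.7)| = sqrt(1.06 / 1.1365) = sqrt(0.932688)
Step 5: = 0.9658

0.9658


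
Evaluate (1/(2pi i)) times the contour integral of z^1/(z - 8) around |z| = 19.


Step 1: f(z) = z^1, a = 8 is inside |z| = 19
Step 2: By Cauchy integral formula: (1/(2pi*i)) * integral = f(a)
Step 3: f(8) = 8^1 = 8

8


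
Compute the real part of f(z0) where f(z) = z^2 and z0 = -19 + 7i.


Step 1: z0 = -19 + 7i
Step 2: z0^2 = (-19)^2 - 7^2 - 266i
Step 3: real part = 361 - 49 = 312

312


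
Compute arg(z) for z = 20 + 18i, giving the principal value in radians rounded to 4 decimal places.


Step 1: z = 20 + 18i
Step 2: arg(z) = atan2(18, 20)
Step 3: arg(z) = 0.7328

0.7328


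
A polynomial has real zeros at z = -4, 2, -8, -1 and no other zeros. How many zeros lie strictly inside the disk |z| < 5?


Step 1: Check each root:
  z = -4: |-4| = 4 < 5
  z = 2: |2| = 2 < 5
  z = -8: |-8| = 8 >= 5
  z = -1: |-1| = 1 < 5
Step 2: Count = 3

3


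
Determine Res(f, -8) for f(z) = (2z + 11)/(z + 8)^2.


Step 1: Pole of order 2 at z = -8
Step 2: Res = lim d/dz [(z + 8)^2 * f(z)] as z -> -8
Step 3: (z + 8)^2 * f(z) = 2z + 11
Step 4: d/dz[2z + 11] = 2

2


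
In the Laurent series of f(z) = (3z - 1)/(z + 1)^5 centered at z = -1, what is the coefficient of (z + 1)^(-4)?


Step 1: Write the numerator in powers of (z + 1): 3z - 1 = 3(z + 1) + (3*(-1) - 1) = 3(z + 1) - 4
Step 2: Divide by (z + 1)^5: f(z) = -4(z + 1)^(-5) + 3(z + 1)^(-4)
Step 3: This finite sum is the Laurent series of f about z = -1.
Step 4: Coefficient of (z + 1)^(-4) = coefficient of (z + 1) in the re-centred numerator = 3

3


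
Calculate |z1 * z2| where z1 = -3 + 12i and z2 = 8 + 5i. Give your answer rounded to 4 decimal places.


Step 1: |z1| = sqrt((-3)^2 + 12^2) = sqrt(153)
Step 2: |z2| = sqrt(8^2 + 5^2) = sqrt(89)
Step 3: |z1*z2| = |z1|*|z2| = sqrt(153) * sqrt(89) = sqrt(153 * 89) = sqrt(13617)
Step 4: = 116.6919

116.6919


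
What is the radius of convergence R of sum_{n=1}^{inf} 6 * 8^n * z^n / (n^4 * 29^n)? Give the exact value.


Step 1: General term a_n = 6 * 8^n / (n^4 * 29^n)
Step 2: By the root test, |a_n|^(1/n) = 6^(1/n) * 8 / (n^(4/n) * 29) -> 8/29 as n -> infinity (since 6^(1/n) -> 1 and n^(4/n) -> 1)
Step 3: R = 1/lim|a_n|^(1/n) = 29/8

29/8


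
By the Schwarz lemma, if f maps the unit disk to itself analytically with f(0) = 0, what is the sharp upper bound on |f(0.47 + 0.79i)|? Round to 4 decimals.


Step 1: Schwarz lemma: if f: D -> D is analytic with f(0) = 0, then |f(z)| <= |z| for all z in D, and this is sharp (f(z) = z).
Step 2: |z0|^2 = 0.47^2 + 0.79^2 = 0.845
Step 3: |z0| = sqrt(0.845) = 0.919239
Step 4: Best bound = |z0| = 0.9192

0.9192


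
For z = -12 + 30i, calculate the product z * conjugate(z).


Step 1: conj(z) = -12 - 30i
Step 2: z * conj(z) = (-12)^2 + 30^2
Step 3: = 144 + 900 = 1044

1044


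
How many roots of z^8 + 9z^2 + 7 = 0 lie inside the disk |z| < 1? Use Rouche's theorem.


Step 1: On |z| = 1 the three terms have sizes |z^8| = 1^8 = 1, |9z^2| = 9*1^2 = 9, |7| = 7
Step 2: The dominant term is g(z) = 9z^2; let h(z) = z^8 + 7 so f = g + h
Step 3: On |z| = 1: |g| = 9 and |h| <= 1 + 7 = 8
Step 4: Since 9 > 8, |h| < |g| on |z| = 1, so by Rouche f has the same number of zeros as g inside |z| < 1
Step 5: g(z) = 9z^2 has 2 zeros (at the origin, multiplicity 2) inside |z| < 1. Answer = 2

2


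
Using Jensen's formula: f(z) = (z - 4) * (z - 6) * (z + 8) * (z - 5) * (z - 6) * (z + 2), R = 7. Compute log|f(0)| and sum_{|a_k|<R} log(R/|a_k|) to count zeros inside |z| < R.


Jensen's formula: (1/2pi)*integral log|f(Re^it)|dt = log|f(0)| + sum_{|a_k|<R} log(R/|a_k|)
Step 1: f(0) = (-4) * (-6) * 8 * (-5) * (-6) * 2 = 11520
Step 2: log|f(0)| = log|4| + log|6| + log|-8| + log|5| + log|6| + log|-2| = 9.3518
Step 3: Zeros inside |z| < 7: 4, 6, 5, 6, -2
Step 4: Jensen sum = log(7/4) + log(7/6) + log(7/5) + log(7/6) + log(7/2) = 2.4572
Step 5: n(R) = number of terms in the Jensen sum = count of zeros inside |z| < 7 = 5

5


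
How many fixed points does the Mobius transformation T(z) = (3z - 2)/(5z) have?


Step 1: Fixed points satisfy T(z) = z
Step 2: 5z^2 - 3z + 2 = 0
Step 3: Discriminant = (-3)^2 - 4*5*2 = -31
Step 4: Number of fixed points = 2

2


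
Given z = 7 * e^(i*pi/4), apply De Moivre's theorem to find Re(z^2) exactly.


Step 1: By De Moivre's theorem, z^2 = 7^2 * e^(i*2*pi/4) = 49 * (cos(pi/2) + i*sin(pi/2))
Step 2: |z|^2 = 7^2 = 49
Step 3: The angle pi/2 already lies in [0, 2*pi)
Step 4: cos(pi/2) = 0
Step 5: Re(z^2) = 49 * 0 = 0

0


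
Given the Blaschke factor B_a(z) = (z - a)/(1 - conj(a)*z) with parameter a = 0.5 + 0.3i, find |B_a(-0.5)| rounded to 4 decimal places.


Step 1: Numerator z0 - a = -0.5 - (0.5 + 0.3i) = -1 - 0.3i
Step 2: Denominator 1 - conj(a)*z0 = 1 - (0.5 - 0.3i)*(-0.5) = 1.25 - 0.15i
Step 3: |z0 - a|^2 = (-1)^2 + (-0.3)^2 = 1.09; |1 - conj(a)*z0|^2 = 1.25^2 + (-0.15)^2 = 1.585
Step 4: |B_a(-0.5)| = sqrt(1.09 / 1.585) = sqrt(0.687697)
Step 5: = 0.8293

0.8293


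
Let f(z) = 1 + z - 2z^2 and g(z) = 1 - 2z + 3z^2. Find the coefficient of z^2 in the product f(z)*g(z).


Step 1: z^2 term in f*g comes from: (1)*(3z^2) + (z)*(-2z) + (-2z^2)*(1)
Step 2: = 3 - 2 - 2
Step 3: = -1

-1


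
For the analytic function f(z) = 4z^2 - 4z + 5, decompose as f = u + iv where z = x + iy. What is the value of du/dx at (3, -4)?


Step 1: f(z) = 4(x+iy)^2 - 4(x+iy) + 5
Step 2: u = 4(x^2 - y^2) - 4x + 5
Step 3: u_x = 8x - 4
Step 4: At (3, -4): u_x = 24 - 4 = 20

20


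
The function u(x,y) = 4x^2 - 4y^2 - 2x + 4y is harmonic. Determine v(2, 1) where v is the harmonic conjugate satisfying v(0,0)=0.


Step 1: v_x = -u_y = 8y - 4
Step 2: v_y = u_x = 8x - 2
Step 3: v = 8xy - 4x - 2y + C
Step 4: v(0,0) = 0 => C = 0
Step 5: v(2, 1) = 6

6


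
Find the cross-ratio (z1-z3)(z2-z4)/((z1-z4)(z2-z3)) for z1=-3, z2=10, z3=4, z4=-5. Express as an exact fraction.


Step 1: (z1-z3)(z2-z4) = (-7) * 15 = -105
Step 2: (z1-z4)(z2-z3) = 2 * 6 = 12
Step 3: Cross-ratio = -105/12 = -35/4

-35/4


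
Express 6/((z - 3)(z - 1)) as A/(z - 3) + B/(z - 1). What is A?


Step 1: Multiply both sides by (z - 3) and set z = 3
Step 2: A = 6 / (3 - 1)
Step 3: A = 6 / 2
Step 4: A = 3

3


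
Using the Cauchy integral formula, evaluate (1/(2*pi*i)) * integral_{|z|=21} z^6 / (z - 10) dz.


Step 1: f(z) = z^6, a = 10 is inside |z| = 21
Step 2: By Cauchy integral formula: (1/(2pi*i)) * integral = f(a)
Step 3: f(10) = 10^6 = 1000000

1000000


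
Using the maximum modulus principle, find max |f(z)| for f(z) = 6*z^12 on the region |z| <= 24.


Step 1: On |z| = 24, |f(z)| = 6 * |z|^12 = 6 * 24^12
Step 2: By maximum modulus principle, maximum is on boundary.
Step 3: Maximum = 6 * 36520347436056576 = 219122084616339456

219122084616339456


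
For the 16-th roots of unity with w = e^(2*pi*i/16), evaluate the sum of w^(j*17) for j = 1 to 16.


Step 1: The sum sum_{j=1}^{n} w^(k*j) equals n if n | k, else 0.
Step 2: Here n = 16, k = 17
Step 3: Does n divide k? 16 | 17 -> False
Step 4: Sum = 0

0


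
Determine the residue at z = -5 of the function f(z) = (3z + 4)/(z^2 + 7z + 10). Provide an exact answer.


Step 1: Q(z) = z^2 + 7z + 10 = (z + 5)(z + 2)
Step 2: Q'(z) = 2z + 7
Step 3: Q'(-5) = -3, P(-5) = -11
Step 4: Res = P(-5)/Q'(-5) = -11/(-3) = 11/3

11/3


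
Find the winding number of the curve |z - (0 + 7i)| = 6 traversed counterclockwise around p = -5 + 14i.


Step 1: Center c = (0, 7), radius = 6
Step 2: |p - c|^2 = (-5)^2 + 7^2 = 74
Step 3: r^2 = 36
Step 4: |p-c| > r so winding number = 0

0


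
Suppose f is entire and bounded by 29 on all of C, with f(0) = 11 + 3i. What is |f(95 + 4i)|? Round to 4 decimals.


Step 1: By Liouville's theorem, a bounded entire function is constant.
Step 2: f(z) = f(0) = 11 + 3i for all z.
Step 3: |f(w)| = |11 + 3i| = sqrt(121 + 9)
Step 4: = 11.4018

11.4018


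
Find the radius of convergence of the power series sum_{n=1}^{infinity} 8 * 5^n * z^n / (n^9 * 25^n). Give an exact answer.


Step 1: General term a_n = 8 * 5^n / (n^9 * 25^n)
Step 2: By the root test, |a_n|^(1/n) = 8^(1/n) * 5 / (n^(9/n) * 25) -> 5/25 as n -> infinity (since 8^(1/n) -> 1 and n^(9/n) -> 1)
Step 3: R = 1/lim|a_n|^(1/n) = 25/5 = 5

5


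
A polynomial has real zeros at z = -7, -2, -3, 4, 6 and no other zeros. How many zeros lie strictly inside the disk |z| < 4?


Step 1: Check each root:
  z = -7: |-7| = 7 >= 4
  z = -2: |-2| = 2 < 4
  z = -3: |-3| = 3 < 4
  z = 4: |4| = 4 >= 4
  z = 6: |6| = 6 >= 4
Step 2: Count = 2

2


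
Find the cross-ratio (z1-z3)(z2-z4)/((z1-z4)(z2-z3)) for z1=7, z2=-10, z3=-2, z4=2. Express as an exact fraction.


Step 1: (z1-z3)(z2-z4) = 9 * (-12) = -108
Step 2: (z1-z4)(z2-z3) = 5 * (-8) = -40
Step 3: Cross-ratio = 108/40 = 27/10

27/10


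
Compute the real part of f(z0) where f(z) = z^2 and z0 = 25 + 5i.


Step 1: z0 = 25 + 5i
Step 2: z0^2 = 25^2 - 5^2 + 250i
Step 3: real part = 625 - 25 = 600

600


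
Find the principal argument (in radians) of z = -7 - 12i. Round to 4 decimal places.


Step 1: z = -7 - 12i
Step 2: arg(z) = atan2(-12, -7)
Step 3: arg(z) = -2.0989

-2.0989


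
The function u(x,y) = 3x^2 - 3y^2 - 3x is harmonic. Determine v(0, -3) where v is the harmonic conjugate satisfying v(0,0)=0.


Step 1: v_x = -u_y = 6y + 0
Step 2: v_y = u_x = 6x - 3
Step 3: v = 6xy - 3y + C
Step 4: v(0,0) = 0 => C = 0
Step 5: v(0, -3) = 9

9


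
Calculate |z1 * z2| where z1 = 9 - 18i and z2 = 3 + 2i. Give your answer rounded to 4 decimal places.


Step 1: |z1| = sqrt(9^2 + (-18)^2) = sqrt(405)
Step 2: |z2| = sqrt(3^2 + 2^2) = sqrt(13)
Step 3: |z1*z2| = |z1|*|z2| = sqrt(405) * sqrt(13) = sqrt(405 * 13) = sqrt(5265)
Step 4: = 72.5603

72.5603


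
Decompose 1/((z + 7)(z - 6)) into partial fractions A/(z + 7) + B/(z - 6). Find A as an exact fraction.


Step 1: Multiply both sides by (z + 7) and set z = -7
Step 2: A = 1 / (-7 - 6)
Step 3: A = 1 / (-13)
Step 4: A = -1/13

-1/13


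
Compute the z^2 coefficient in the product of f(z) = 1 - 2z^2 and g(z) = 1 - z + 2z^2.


Step 1: z^2 term in f*g comes from: (1)*(2z^2) + (0)*(-z) + (-2z^2)*(1)
Step 2: = 2 + 0 - 2
Step 3: = 0

0


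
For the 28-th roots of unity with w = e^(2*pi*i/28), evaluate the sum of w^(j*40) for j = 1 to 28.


Step 1: The sum sum_{j=1}^{n} w^(k*j) equals n if n | k, else 0.
Step 2: Here n = 28, k = 40
Step 3: Does n divide k? 28 | 40 -> False
Step 4: Sum = 0

0


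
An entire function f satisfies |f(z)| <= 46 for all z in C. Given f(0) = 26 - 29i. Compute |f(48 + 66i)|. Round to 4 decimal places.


Step 1: By Liouville's theorem, a bounded entire function is constant.
Step 2: f(z) = f(0) = 26 - 29i for all z.
Step 3: |f(w)| = |26 - 29i| = sqrt(676 + 841)
Step 4: = 38.9487

38.9487


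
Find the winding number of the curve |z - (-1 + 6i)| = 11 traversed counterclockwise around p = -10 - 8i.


Step 1: Center c = (-1, 6), radius = 11
Step 2: |p - c|^2 = (-9)^2 + (-14)^2 = 277
Step 3: r^2 = 121
Step 4: |p-c| > r so winding number = 0

0


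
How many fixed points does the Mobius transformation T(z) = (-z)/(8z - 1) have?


Step 1: Fixed points satisfy T(z) = z
Step 2: 8z^2 = 0
Step 3: Discriminant = 0^2 - 4*8*0 = 0
Step 4: Number of fixed points = 1

1


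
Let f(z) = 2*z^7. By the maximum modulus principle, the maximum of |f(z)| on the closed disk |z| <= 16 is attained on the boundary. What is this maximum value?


Step 1: On |z| = 16, |f(z)| = 2 * |z|^7 = 2 * 16^7
Step 2: By maximum modulus principle, maximum is on boundary.
Step 3: Maximum = 2 * 268435456 = 536870912

536870912


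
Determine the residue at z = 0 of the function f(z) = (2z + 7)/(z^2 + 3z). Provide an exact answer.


Step 1: Q(z) = z^2 + 3z = (z)(z + 3)
Step 2: Q'(z) = 2z + 3
Step 3: Q'(0) = 3, P(0) = 7
Step 4: Res = P(0)/Q'(0) = 7/3 = 7/3

7/3


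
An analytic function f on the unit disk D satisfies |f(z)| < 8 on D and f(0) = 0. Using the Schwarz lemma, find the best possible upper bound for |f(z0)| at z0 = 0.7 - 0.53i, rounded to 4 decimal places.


Step 1: g = f/8 maps D -> D with g(0) = 0, so by the Schwarz lemma |g(z)| <= |z|, i.e. |f(z)| <= 8|z|; this is sharp (f(z) = 8z).
Step 2: |z0|^2 = 0.7^2 + (-0.53)^2 = 0.7709
Step 3: |z0| = sqrt(0.7709) = 0.878009
Step 4: Best bound = 8 * |z0| = 8 * 0.878009 = 7.0241

7.0241


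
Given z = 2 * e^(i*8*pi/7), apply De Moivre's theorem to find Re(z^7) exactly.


Step 1: By De Moivre's theorem, z^7 = 2^7 * e^(i*7*8*pi/7) = 128 * (cos(8*pi) + i*sin(8*pi))
Step 2: |z|^7 = 2^7 = 128
Step 3: Reduce the angle mod 2*pi: 8*pi - 8*pi = 0
Step 4: cos(0) = 1
Step 5: Re(z^7) = 128 * 1 = 128

128


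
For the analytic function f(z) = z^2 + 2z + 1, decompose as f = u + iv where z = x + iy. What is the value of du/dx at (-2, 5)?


Step 1: f(z) = (x+iy)^2 + 2(x+iy) + 1
Step 2: u = (x^2 - y^2) + 2x + 1
Step 3: u_x = 2x + 2
Step 4: At (-2, 5): u_x = -4 + 2 = -2

-2


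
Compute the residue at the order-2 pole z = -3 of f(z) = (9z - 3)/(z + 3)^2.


Step 1: Pole of order 2 at z = -3
Step 2: Res = lim d/dz [(z + 3)^2 * f(z)] as z -> -3
Step 3: (z + 3)^2 * f(z) = 9z - 3
Step 4: d/dz[9z - 3] = 9

9


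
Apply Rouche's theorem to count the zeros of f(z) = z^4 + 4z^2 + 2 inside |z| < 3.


Step 1: On |z| = 3 the three terms have sizes |z^4| = 3^4 = 81, |4z^2| = 4*3^2 = 36, |2| = 2
Step 2: The dominant term is g(z) = z^4; let h(z) = 4z^2 + 2 so f = g + h
Step 3: On |z| = 3: |g| = 81 and |h| <= 36 + 2 = 38
Step 4: Since 81 > 38, |h| < |g| on |z| = 3, so by Rouche f has the same number of zeros as g inside |z| < 3
Step 5: g(z) = z^4 has 4 zeros (all at the origin) inside |z| < 3. Answer = 4

4


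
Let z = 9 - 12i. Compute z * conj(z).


Step 1: conj(z) = 9 + 12i
Step 2: z * conj(z) = 9^2 + (-12)^2
Step 3: = 81 + 144 = 225

225


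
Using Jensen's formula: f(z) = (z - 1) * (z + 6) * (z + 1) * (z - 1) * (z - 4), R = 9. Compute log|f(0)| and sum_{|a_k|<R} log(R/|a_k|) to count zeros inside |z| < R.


Jensen's formula: (1/2pi)*integral log|f(Re^it)|dt = log|f(0)| + sum_{|a_k|<R} log(R/|a_k|)
Step 1: f(0) = (-1) * 6 * 1 * (-1) * (-4) = -24
Step 2: log|f(0)| = log|1| + log|-6| + log|-1| + log|1| + log|4| = 3.1781
Step 3: Zeros inside |z| < 9: 1, -6, -1, 1, 4
Step 4: Jensen sum = log(9/1) + log(9/6) + log(9/1) + log(9/1) + log(9/4) = 7.8081
Step 5: n(R) = number of terms in the Jensen sum = count of zeros inside |z| < 9 = 5

5


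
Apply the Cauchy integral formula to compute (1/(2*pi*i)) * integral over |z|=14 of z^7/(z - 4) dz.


Step 1: f(z) = z^7, a = 4 is inside |z| = 14
Step 2: By Cauchy integral formula: (1/(2pi*i)) * integral = f(a)
Step 3: f(4) = 4^7 = 16384

16384


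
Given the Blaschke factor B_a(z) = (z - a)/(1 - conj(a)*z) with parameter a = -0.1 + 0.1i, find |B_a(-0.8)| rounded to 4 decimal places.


Step 1: Numerator z0 - a = -0.8 - (-0.1 + 0.1i) = -0.7 - 0.1i
Step 2: Denominator 1 - conj(a)*z0 = 1 - (-0.1 - 0.1i)*(-0.8) = 0.92 - 0.08i
Step 3: |z0 - a|^2 = (-0.7)^2 + (-0.1)^2 = 0.5; |1 - conj(a)*z0|^2 = 0.92^2 + (-0.08)^2 = 0.8528
Step 4: |B_a(-0.8)| = sqrt(0.5 / 0.8528) = sqrt(0.586304)
Step 5: = 0.7657

0.7657


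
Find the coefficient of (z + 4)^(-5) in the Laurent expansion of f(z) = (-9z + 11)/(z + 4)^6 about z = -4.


Step 1: Write the numerator in powers of (z + 4): -9z + 11 = -9(z + 4) + (-9*(-4) + 11) = -9(z + 4) + 47
Step 2: Divide by (z + 4)^6: f(z) = 47(z + 4)^(-6) - 9(z + 4)^(-5)
Step 3: This finite sum is the Laurent series of f about z = -4.
Step 4: Coefficient of (z + 4)^(-5) = coefficient of (z + 4) in the re-centred numerator = -9

-9


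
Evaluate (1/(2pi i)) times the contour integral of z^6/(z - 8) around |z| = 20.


Step 1: f(z) = z^6, a = 8 is inside |z| = 20
Step 2: By Cauchy integral formula: (1/(2pi*i)) * integral = f(a)
Step 3: f(8) = 8^6 = 262144

262144


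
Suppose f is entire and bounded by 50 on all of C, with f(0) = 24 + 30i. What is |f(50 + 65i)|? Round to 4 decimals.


Step 1: By Liouville's theorem, a bounded entire function is constant.
Step 2: f(z) = f(0) = 24 + 30i for all z.
Step 3: |f(w)| = |24 + 30i| = sqrt(576 + 900)
Step 4: = 38.4187

38.4187


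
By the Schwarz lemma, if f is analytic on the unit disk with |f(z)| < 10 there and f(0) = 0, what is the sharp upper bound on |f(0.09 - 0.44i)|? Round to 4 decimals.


Step 1: g = f/10 maps D -> D with g(0) = 0, so by the Schwarz lemma |g(z)| <= |z|, i.e. |f(z)| <= 10|z|; this is sharp (f(z) = 10z).
Step 2: |z0|^2 = 0.09^2 + (-0.44)^2 = 0.2017
Step 3: |z0| = sqrt(0.2017) = 0.44911
Step 4: Best bound = 10 * |z0| = 10 * 0.44911 = 4.4911

4.4911


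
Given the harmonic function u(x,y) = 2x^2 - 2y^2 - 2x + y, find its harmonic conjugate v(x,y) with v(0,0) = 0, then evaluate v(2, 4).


Step 1: v_x = -u_y = 4y - 1
Step 2: v_y = u_x = 4x - 2
Step 3: v = 4xy - x - 2y + C
Step 4: v(0,0) = 0 => C = 0
Step 5: v(2, 4) = 22

22


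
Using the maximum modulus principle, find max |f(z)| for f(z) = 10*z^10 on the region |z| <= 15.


Step 1: On |z| = 15, |f(z)| = 10 * |z|^10 = 10 * 15^10
Step 2: By maximum modulus principle, maximum is on boundary.
Step 3: Maximum = 10 * 576650390625 = 5766503906250

5766503906250


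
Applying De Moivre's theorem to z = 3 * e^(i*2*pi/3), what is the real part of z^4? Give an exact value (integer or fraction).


Step 1: By De Moivre's theorem, z^4 = 3^4 * e^(i*4*2*pi/3) = 81 * (cos(8*pi/3) + i*sin(8*pi/3))
Step 2: |z|^4 = 3^4 = 81
Step 3: Reduce the angle mod 2*pi: 8*pi/3 - 2*pi = 2*pi/3
Step 4: cos(2*pi/3) = -1/2
Step 5: Re(z^4) = 81 * (-1/2) = -81/2

-81/2


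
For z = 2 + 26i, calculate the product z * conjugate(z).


Step 1: conj(z) = 2 - 26i
Step 2: z * conj(z) = 2^2 + 26^2
Step 3: = 4 + 676 = 680

680


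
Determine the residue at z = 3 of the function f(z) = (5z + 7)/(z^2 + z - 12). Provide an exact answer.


Step 1: Q(z) = z^2 + z - 12 = (z - 3)(z + 4)
Step 2: Q'(z) = 2z + 1
Step 3: Q'(3) = 7, P(3) = 22
Step 4: Res = P(3)/Q'(3) = 22/7 = 22/7

22/7


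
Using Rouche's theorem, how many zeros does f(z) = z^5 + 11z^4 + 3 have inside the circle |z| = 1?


Step 1: On |z| = 1 the three terms have sizes |z^5| = 1^5 = 1, |11z^4| = 11*1^4 = 11, |3| = 3
Step 2: The dominant term is g(z) = 11z^4; let h(z) = z^5 + 3 so f = g + h
Step 3: On |z| = 1: |g| = 11 and |h| <= 1 + 3 = 4
Step 4: Since 11 > 4, |h| < |g| on |z| = 1, so by Rouche f has the same number of zeros as g inside |z| < 1
Step 5: g(z) = 11z^4 has 4 zeros (at the origin, multiplicity 4) inside |z| < 1. Answer = 4

4


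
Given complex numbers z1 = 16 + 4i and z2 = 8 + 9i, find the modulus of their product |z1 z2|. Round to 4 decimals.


Step 1: |z1| = sqrt(16^2 + 4^2) = sqrt(272)
Step 2: |z2| = sqrt(8^2 + 9^2) = sqrt(145)
Step 3: |z1*z2| = |z1|*|z2| = sqrt(272) * sqrt(145) = sqrt(272 * 145) = sqrt(39440)
Step 4: = 198.5951

198.5951


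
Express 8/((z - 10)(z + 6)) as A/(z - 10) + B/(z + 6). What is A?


Step 1: Multiply both sides by (z - 10) and set z = 10
Step 2: A = 8 / (10 + 6)
Step 3: A = 8 / 16
Step 4: A = 1/2

1/2


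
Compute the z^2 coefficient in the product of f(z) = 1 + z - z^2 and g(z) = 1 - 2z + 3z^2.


Step 1: z^2 term in f*g comes from: (1)*(3z^2) + (z)*(-2z) + (-z^2)*(1)
Step 2: = 3 - 2 - 1
Step 3: = 0

0


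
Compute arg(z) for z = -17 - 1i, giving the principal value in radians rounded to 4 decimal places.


Step 1: z = -17 - 1i
Step 2: arg(z) = atan2(-1, -17)
Step 3: arg(z) = -3.0828

-3.0828


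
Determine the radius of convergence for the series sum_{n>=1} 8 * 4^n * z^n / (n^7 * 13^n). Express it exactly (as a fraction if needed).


Step 1: General term a_n = 8 * 4^n / (n^7 * 13^n)
Step 2: By the root test, |a_n|^(1/n) = 8^(1/n) * 4 / (n^(7/n) * 13) -> 4/13 as n -> infinity (since 8^(1/n) -> 1 and n^(7/n) -> 1)
Step 3: R = 1/lim|a_n|^(1/n) = 13/4

13/4


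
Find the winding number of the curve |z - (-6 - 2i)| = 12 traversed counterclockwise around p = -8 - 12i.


Step 1: Center c = (-6, -2), radius = 12
Step 2: |p - c|^2 = (-2)^2 + (-10)^2 = 104
Step 3: r^2 = 144
Step 4: |p-c| < r so winding number = 1

1


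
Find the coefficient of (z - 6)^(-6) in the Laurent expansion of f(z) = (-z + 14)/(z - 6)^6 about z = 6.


Step 1: Write the numerator in powers of (z - 6): -z + 14 = -(z - 6) + (-1*6 + 14) = -(z - 6) + 8
Step 2: Divide by (z - 6)^6: f(z) = 8(z - 6)^(-6) - (z - 6)^(-5)
Step 3: This finite sum is the Laurent series of f about z = 6.
Step 4: Coefficient of (z - 6)^(-6) = -1*6 + 14 = 8

8


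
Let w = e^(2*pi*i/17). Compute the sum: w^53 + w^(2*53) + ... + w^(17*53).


Step 1: The sum sum_{j=1}^{n} w^(k*j) equals n if n | k, else 0.
Step 2: Here n = 17, k = 53
Step 3: Does n divide k? 17 | 53 -> False
Step 4: Sum = 0

0


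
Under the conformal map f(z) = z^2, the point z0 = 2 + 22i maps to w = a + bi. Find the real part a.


Step 1: z0 = 2 + 22i
Step 2: z0^2 = 2^2 - 22^2 + 88i
Step 3: real part = 4 - 484 = -480

-480


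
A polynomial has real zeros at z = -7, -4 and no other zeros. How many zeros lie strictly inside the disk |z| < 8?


Step 1: Check each root:
  z = -7: |-7| = 7 < 8
  z = -4: |-4| = 4 < 8
Step 2: Count = 2

2


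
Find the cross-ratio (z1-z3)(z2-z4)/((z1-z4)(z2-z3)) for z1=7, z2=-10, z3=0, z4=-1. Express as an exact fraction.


Step 1: (z1-z3)(z2-z4) = 7 * (-9) = -63
Step 2: (z1-z4)(z2-z3) = 8 * (-10) = -80
Step 3: Cross-ratio = 63/80 = 63/80

63/80


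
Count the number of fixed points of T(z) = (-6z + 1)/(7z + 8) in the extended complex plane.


Step 1: Fixed points satisfy T(z) = z
Step 2: 7z^2 + 14z - 1 = 0
Step 3: Discriminant = 14^2 - 4*7*(-1) = 224
Step 4: Number of fixed points = 2

2


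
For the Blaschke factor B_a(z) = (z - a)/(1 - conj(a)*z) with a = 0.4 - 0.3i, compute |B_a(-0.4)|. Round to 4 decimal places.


Step 1: Numerator z0 - a = -0.4 - (0.4 - 0.3i) = -0.8 + 0.3i
Step 2: Denominator 1 - conj(a)*z0 = 1 - (0.4 + 0.3i)*(-0.4) = 1.16 + 0.12i
Step 3: |z0 - a|^2 = (-0.8)^2 + 0.3^2 = 0.73; |1 - conj(a)*z0|^2 = 1.16^2 + 0.12^2 = 1.36
Step 4: |B_a(-0.4)| = sqrt(0.73 / 1.36) = sqrt(0.536765)
Step 5: = 0.7326

0.7326


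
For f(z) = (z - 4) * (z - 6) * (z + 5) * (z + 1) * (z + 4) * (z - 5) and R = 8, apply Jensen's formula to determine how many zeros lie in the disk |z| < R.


Jensen's formula: (1/2pi)*integral log|f(Re^it)|dt = log|f(0)| + sum_{|a_k|<R} log(R/|a_k|)
Step 1: f(0) = (-4) * (-6) * 5 * 1 * 4 * (-5) = -2400
Step 2: log|f(0)| = log|4| + log|6| + log|-5| + log|-1| + log|-4| + log|5| = 7.7832
Step 3: Zeros inside |z| < 8: 4, 6, -5, -1, -4, 5
Step 4: Jensen sum = log(8/4) + log(8/6) + log(8/5) + log(8/1) + log(8/4) + log(8/5) = 4.6934
Step 5: n(R) = number of terms in the Jensen sum = count of zeros inside |z| < 8 = 6

6


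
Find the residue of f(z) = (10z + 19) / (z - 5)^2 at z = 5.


Step 1: Pole of order 2 at z = 5
Step 2: Res = lim d/dz [(z - 5)^2 * f(z)] as z -> 5
Step 3: (z - 5)^2 * f(z) = 10z + 19
Step 4: d/dz[10z + 19] = 10

10


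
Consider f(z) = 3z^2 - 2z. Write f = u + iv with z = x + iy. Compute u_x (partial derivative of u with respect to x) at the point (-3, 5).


Step 1: f(z) = 3(x+iy)^2 - 2(x+iy) + 0
Step 2: u = 3(x^2 - y^2) - 2x + 0
Step 3: u_x = 6x - 2
Step 4: At (-3, 5): u_x = -18 - 2 = -20

-20


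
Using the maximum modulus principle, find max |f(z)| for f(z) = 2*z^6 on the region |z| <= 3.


Step 1: On |z| = 3, |f(z)| = 2 * |z|^6 = 2 * 3^6
Step 2: By maximum modulus principle, maximum is on boundary.
Step 3: Maximum = 2 * 729 = 1458

1458


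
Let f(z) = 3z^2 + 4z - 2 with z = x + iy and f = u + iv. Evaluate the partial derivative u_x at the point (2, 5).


Step 1: f(z) = 3(x+iy)^2 + 4(x+iy) - 2
Step 2: u = 3(x^2 - y^2) + 4x - 2
Step 3: u_x = 6x + 4
Step 4: At (2, 5): u_x = 12 + 4 = 16

16


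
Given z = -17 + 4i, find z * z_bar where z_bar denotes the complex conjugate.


Step 1: conj(z) = -17 - 4i
Step 2: z * conj(z) = (-17)^2 + 4^2
Step 3: = 289 + 16 = 305

305


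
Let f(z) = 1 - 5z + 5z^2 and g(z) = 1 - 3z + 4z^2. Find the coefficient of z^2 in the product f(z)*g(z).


Step 1: z^2 term in f*g comes from: (1)*(4z^2) + (-5z)*(-3z) + (5z^2)*(1)
Step 2: = 4 + 15 + 5
Step 3: = 24

24


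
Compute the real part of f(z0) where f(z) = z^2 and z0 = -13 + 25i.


Step 1: z0 = -13 + 25i
Step 2: z0^2 = (-13)^2 - 25^2 - 650i
Step 3: real part = 169 - 625 = -456

-456


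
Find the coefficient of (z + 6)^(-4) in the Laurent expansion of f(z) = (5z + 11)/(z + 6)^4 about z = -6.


Step 1: Write the numerator in powers of (z + 6): 5z + 11 = 5(z + 6) + (5*(-6) + 11) = 5(z + 6) - 19
Step 2: Divide by (z + 6)^4: f(z) = -19(z + 6)^(-4) + 5(z + 6)^(-3)
Step 3: This finite sum is the Laurent series of f about z = -6.
Step 4: Coefficient of (z + 6)^(-4) = 5*(-6) + 11 = -19

-19


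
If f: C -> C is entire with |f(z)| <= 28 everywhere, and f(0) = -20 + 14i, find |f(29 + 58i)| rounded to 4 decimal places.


Step 1: By Liouville's theorem, a bounded entire function is constant.
Step 2: f(z) = f(0) = -20 + 14i for all z.
Step 3: |f(w)| = |-20 + 14i| = sqrt(400 + 196)
Step 4: = 24.4131

24.4131


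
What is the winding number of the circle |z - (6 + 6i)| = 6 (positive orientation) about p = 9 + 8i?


Step 1: Center c = (6, 6), radius = 6
Step 2: |p - c|^2 = 3^2 + 2^2 = 13
Step 3: r^2 = 36
Step 4: |p-c| < r so winding number = 1

1


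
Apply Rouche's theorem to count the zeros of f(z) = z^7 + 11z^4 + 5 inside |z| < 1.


Step 1: On |z| = 1 the three terms have sizes |z^7| = 1^7 = 1, |11z^4| = 11*1^4 = 11, |5| = 5
Step 2: The dominant term is g(z) = 11z^4; let h(z) = z^7 + 5 so f = g + h
Step 3: On |z| = 1: |g| = 11 and |h| <= 1 + 5 = 6
Step 4: Since 11 > 6, |h| < |g| on |z| = 1, so by Rouche f has the same number of zeros as g inside |z| < 1
Step 5: g(z) = 11z^4 has 4 zeros (at the origin, multiplicity 4) inside |z| < 1. Answer = 4

4


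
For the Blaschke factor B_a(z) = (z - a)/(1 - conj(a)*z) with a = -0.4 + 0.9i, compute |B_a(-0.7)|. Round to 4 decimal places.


Step 1: Numerator z0 - a = -0.7 - (-0.4 + 0.9i) = -0.3 - 0.9i
Step 2: Denominator 1 - conj(a)*z0 = 1 - (-0.4 - 0.9i)*(-0.7) = 0.72 - 0.63i
Step 3: |z0 - a|^2 = (-0.3)^2 + (-0.9)^2 = 0.9; |1 - conj(a)*z0|^2 = 0.72^2 + (-0.63)^2 = 0.9153
Step 4: |B_a(-0.7)| = sqrt(0.9 / 0.9153) = sqrt(0.983284)
Step 5: = 0.9916

0.9916


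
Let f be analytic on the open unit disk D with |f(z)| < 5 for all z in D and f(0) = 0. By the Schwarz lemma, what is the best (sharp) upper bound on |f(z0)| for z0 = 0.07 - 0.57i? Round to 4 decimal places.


Step 1: g = f/5 maps D -> D with g(0) = 0, so by the Schwarz lemma |g(z)| <= |z|, i.e. |f(z)| <= 5|z|; this is sharp (f(z) = 5z).
Step 2: |z0|^2 = 0.07^2 + (-0.57)^2 = 0.3298
Step 3: |z0| = sqrt(0.3298) = 0.574282
Step 4: Best bound = 5 * |z0| = 5 * 0.574282 = 2.8714

2.8714


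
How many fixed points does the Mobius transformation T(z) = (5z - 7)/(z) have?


Step 1: Fixed points satisfy T(z) = z
Step 2: z^2 - 5z + 7 = 0
Step 3: Discriminant = (-5)^2 - 4*1*7 = -3
Step 4: Number of fixed points = 2

2


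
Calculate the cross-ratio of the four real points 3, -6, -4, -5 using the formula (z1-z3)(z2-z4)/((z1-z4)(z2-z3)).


Step 1: (z1-z3)(z2-z4) = 7 * (-1) = -7
Step 2: (z1-z4)(z2-z3) = 8 * (-2) = -16
Step 3: Cross-ratio = 7/16 = 7/16

7/16


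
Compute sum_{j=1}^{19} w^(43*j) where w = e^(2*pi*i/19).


Step 1: The sum sum_{j=1}^{n} w^(k*j) equals n if n | k, else 0.
Step 2: Here n = 19, k = 43
Step 3: Does n divide k? 19 | 43 -> False
Step 4: Sum = 0

0


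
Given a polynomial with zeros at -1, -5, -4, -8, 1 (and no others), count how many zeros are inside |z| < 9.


Step 1: Check each root:
  z = -1: |-1| = 1 < 9
  z = -5: |-5| = 5 < 9
  z = -4: |-4| = 4 < 9
  z = -8: |-8| = 8 < 9
  z = 1: |1| = 1 < 9
Step 2: Count = 5

5


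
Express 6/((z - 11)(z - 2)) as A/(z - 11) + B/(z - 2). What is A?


Step 1: Multiply both sides by (z - 11) and set z = 11
Step 2: A = 6 / (11 - 2)
Step 3: A = 6 / 9
Step 4: A = 2/3

2/3


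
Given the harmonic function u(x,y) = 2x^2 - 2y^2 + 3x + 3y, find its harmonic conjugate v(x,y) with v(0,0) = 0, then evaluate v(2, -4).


Step 1: v_x = -u_y = 4y - 3
Step 2: v_y = u_x = 4x + 3
Step 3: v = 4xy - 3x + 3y + C
Step 4: v(0,0) = 0 => C = 0
Step 5: v(2, -4) = -50

-50


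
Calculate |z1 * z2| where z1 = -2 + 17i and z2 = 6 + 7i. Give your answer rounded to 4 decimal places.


Step 1: |z1| = sqrt((-2)^2 + 17^2) = sqrt(293)
Step 2: |z2| = sqrt(6^2 + 7^2) = sqrt(85)
Step 3: |z1*z2| = |z1|*|z2| = sqrt(293) * sqrt(85) = sqrt(293 * 85) = sqrt(24905)
Step 4: = 157.8132

157.8132


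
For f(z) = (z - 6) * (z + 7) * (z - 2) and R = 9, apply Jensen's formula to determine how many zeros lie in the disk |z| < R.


Jensen's formula: (1/2pi)*integral log|f(Re^it)|dt = log|f(0)| + sum_{|a_k|<R} log(R/|a_k|)
Step 1: f(0) = (-6) * 7 * (-2) = 84
Step 2: log|f(0)| = log|6| + log|-7| + log|2| = 4.4308
Step 3: Zeros inside |z| < 9: 6, -7, 2
Step 4: Jensen sum = log(9/6) + log(9/7) + log(9/2) = 2.1609
Step 5: n(R) = number of terms in the Jensen sum = count of zeros inside |z| < 9 = 3

3


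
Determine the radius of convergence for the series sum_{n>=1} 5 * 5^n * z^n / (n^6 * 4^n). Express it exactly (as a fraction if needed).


Step 1: General term a_n = 5 * 5^n / (n^6 * 4^n)
Step 2: By the root test, |a_n|^(1/n) = 5^(1/n) * 5 / (n^(6/n) * 4) -> 5/4 as n -> infinity (since 5^(1/n) -> 1 and n^(6/n) -> 1)
Step 3: R = 1/lim|a_n|^(1/n) = 4/5

4/5


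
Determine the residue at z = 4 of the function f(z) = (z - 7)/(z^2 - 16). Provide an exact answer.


Step 1: Q(z) = z^2 - 16 = (z - 4)(z + 4)
Step 2: Q'(z) = 2z
Step 3: Q'(4) = 8, P(4) = -3
Step 4: Res = P(4)/Q'(4) = -3/8 = -3/8

-3/8


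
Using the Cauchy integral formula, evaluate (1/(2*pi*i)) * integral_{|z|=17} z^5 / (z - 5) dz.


Step 1: f(z) = z^5, a = 5 is inside |z| = 17
Step 2: By Cauchy integral formula: (1/(2pi*i)) * integral = f(a)
Step 3: f(5) = 5^5 = 3125

3125


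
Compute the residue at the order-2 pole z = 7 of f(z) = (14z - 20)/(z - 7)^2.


Step 1: Pole of order 2 at z = 7
Step 2: Res = lim d/dz [(z - 7)^2 * f(z)] as z -> 7
Step 3: (z - 7)^2 * f(z) = 14z - 20
Step 4: d/dz[14z - 20] = 14

14


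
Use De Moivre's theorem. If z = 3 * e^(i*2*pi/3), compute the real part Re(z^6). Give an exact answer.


Step 1: By De Moivre's theorem, z^6 = 3^6 * e^(i*6*2*pi/3) = 729 * (cos(4*pi) + i*sin(4*pi))
Step 2: |z|^6 = 3^6 = 729
Step 3: Reduce the angle mod 2*pi: 4*pi - 4*pi = 0
Step 4: cos(0) = 1
Step 5: Re(z^6) = 729 * 1 = 729

729


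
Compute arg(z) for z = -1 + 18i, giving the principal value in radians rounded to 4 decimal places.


Step 1: z = -1 + 18i
Step 2: arg(z) = atan2(18, -1)
Step 3: arg(z) = 1.6263

1.6263


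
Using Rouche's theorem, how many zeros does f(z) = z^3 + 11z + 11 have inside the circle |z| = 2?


Step 1: On |z| = 2 the three terms have sizes |z^3| = 2^3 = 8, |11z| = 11*2 = 22, |11| = 11
Step 2: The dominant term is g(z) = 11z; let h(z) = z^3 + 11 so f = g + h
Step 3: On |z| = 2: |g| = 22 and |h| <= 8 + 11 = 19
Step 4: Since 22 > 19, |h| < |g| on |z| = 2, so by Rouche f has the same number of zeros as g inside |z| < 2
Step 5: g(z) = 11z has 1 zero (at the origin, multiplicity 1) inside |z| < 2. Answer = 1

1


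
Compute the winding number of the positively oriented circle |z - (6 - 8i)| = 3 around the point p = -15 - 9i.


Step 1: Center c = (6, -8), radius = 3
Step 2: |p - c|^2 = (-21)^2 + (-1)^2 = 442
Step 3: r^2 = 9
Step 4: |p-c| > r so winding number = 0

0


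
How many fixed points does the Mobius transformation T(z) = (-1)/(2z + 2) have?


Step 1: Fixed points satisfy T(z) = z
Step 2: 2z^2 + 2z + 1 = 0
Step 3: Discriminant = 2^2 - 4*2*1 = -4
Step 4: Number of fixed points = 2

2


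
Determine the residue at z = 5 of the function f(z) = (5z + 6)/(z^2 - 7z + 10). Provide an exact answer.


Step 1: Q(z) = z^2 - 7z + 10 = (z - 5)(z - 2)
Step 2: Q'(z) = 2z - 7
Step 3: Q'(5) = 3, P(5) = 31
Step 4: Res = P(5)/Q'(5) = 31/3 = 31/3

31/3


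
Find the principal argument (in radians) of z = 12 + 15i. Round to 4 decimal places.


Step 1: z = 12 + 15i
Step 2: arg(z) = atan2(15, 12)
Step 3: arg(z) = 0.8961

0.8961


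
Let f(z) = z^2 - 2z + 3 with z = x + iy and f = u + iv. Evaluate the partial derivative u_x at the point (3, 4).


Step 1: f(z) = (x+iy)^2 - 2(x+iy) + 3
Step 2: u = (x^2 - y^2) - 2x + 3
Step 3: u_x = 2x - 2
Step 4: At (3, 4): u_x = 6 - 2 = 4

4


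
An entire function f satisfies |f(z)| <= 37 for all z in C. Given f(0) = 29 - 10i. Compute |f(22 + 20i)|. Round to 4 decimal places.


Step 1: By Liouville's theorem, a bounded entire function is constant.
Step 2: f(z) = f(0) = 29 - 10i for all z.
Step 3: |f(w)| = |29 - 10i| = sqrt(841 + 100)
Step 4: = 30.6757

30.6757


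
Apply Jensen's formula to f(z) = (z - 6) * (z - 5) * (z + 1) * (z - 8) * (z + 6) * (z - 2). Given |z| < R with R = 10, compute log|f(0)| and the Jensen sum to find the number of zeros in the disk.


Jensen's formula: (1/2pi)*integral log|f(Re^it)|dt = log|f(0)| + sum_{|a_k|<R} log(R/|a_k|)
Step 1: f(0) = (-6) * (-5) * 1 * (-8) * 6 * (-2) = 2880
Step 2: log|f(0)| = log|6| + log|5| + log|-1| + log|8| + log|-6| + log|2| = 7.9655
Step 3: Zeros inside |z| < 10: 6, 5, -1, 8, -6, 2
Step 4: Jensen sum = log(10/6) + log(10/5) + log(10/1) + log(10/8) + log(10/6) + log(10/2) = 5.85
Step 5: n(R) = number of terms in the Jensen sum = count of zeros inside |z| < 10 = 6

6


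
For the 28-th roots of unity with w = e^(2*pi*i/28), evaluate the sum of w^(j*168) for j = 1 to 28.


Step 1: The sum sum_{j=1}^{n} w^(k*j) equals n if n | k, else 0.
Step 2: Here n = 28, k = 168
Step 3: Does n divide k? 28 | 168 -> True
Step 4: Sum = 28

28


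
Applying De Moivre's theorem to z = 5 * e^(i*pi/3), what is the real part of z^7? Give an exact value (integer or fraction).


Step 1: By De Moivre's theorem, z^7 = 5^7 * e^(i*7*pi/3) = 78125 * (cos(7*pi/3) + i*sin(7*pi/3))
Step 2: |z|^7 = 5^7 = 78125
Step 3: Reduce the angle mod 2*pi: 7*pi/3 - 2*pi = pi/3
Step 4: cos(pi/3) = 1/2
Step 5: Re(z^7) = 78125 * 1/2 = 78125/2

78125/2


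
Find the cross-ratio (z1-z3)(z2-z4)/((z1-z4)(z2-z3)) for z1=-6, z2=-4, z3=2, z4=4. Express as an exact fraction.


Step 1: (z1-z3)(z2-z4) = (-8) * (-8) = 64
Step 2: (z1-z4)(z2-z3) = (-10) * (-6) = 60
Step 3: Cross-ratio = 64/60 = 16/15

16/15


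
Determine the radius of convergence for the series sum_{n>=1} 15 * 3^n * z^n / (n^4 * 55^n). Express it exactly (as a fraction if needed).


Step 1: General term a_n = 15 * 3^n / (n^4 * 55^n)
Step 2: By the root test, |a_n|^(1/n) = 15^(1/n) * 3 / (n^(4/n) * 55) -> 3/55 as n -> infinity (since 15^(1/n) -> 1 and n^(4/n) -> 1)
Step 3: R = 1/lim|a_n|^(1/n) = 55/3

55/3


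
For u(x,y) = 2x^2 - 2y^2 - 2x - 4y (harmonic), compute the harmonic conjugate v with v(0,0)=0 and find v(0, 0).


Step 1: v_x = -u_y = 4y + 4
Step 2: v_y = u_x = 4x - 2
Step 3: v = 4xy + 4x - 2y + C
Step 4: v(0,0) = 0 => C = 0
Step 5: v(0, 0) = 0

0


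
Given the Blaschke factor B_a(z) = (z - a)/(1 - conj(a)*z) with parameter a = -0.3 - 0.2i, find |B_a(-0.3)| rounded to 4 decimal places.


Step 1: Numerator z0 - a = -0.3 - (-0.3 - 0.2i) = 0 + 0.2i
Step 2: Denominator 1 - conj(a)*z0 = 1 - (-0.3 + 0.2i)*(-0.3) = 0.91 + 0.06i
Step 3: |z0 - a|^2 = 0^2 + 0.2^2 = 0.04; |1 - conj(a)*z0|^2 = 0.91^2 + 0.06^2 = 0.8317
Step 4: |B_a(-0.3)| = sqrt(0.04 / 0.8317) = sqrt(0.048094)
Step 5: = 0.2193

0.2193


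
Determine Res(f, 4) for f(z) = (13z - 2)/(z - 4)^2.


Step 1: Pole of order 2 at z = 4
Step 2: Res = lim d/dz [(z - 4)^2 * f(z)] as z -> 4
Step 3: (z - 4)^2 * f(z) = 13z - 2
Step 4: d/dz[13z - 2] = 13

13


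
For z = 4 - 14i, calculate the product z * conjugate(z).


Step 1: conj(z) = 4 + 14i
Step 2: z * conj(z) = 4^2 + (-14)^2
Step 3: = 16 + 196 = 212

212


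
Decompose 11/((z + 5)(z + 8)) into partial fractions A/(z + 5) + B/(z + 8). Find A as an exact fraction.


Step 1: Multiply both sides by (z + 5) and set z = -5
Step 2: A = 11 / (-5 + 8)
Step 3: A = 11 / 3
Step 4: A = 11/3

11/3


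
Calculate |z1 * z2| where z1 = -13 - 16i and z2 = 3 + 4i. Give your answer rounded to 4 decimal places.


Step 1: |z1| = sqrt((-13)^2 + (-16)^2) = sqrt(425)
Step 2: |z2| = sqrt(3^2 + 4^2) = sqrt(25)
Step 3: |z1*z2| = |z1|*|z2| = sqrt(425) * sqrt(25) = sqrt(425 * 25) = sqrt(10625)
Step 4: = 103.0776

103.0776


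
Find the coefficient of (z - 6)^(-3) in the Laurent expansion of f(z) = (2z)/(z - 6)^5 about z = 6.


Step 1: Write the numerator in powers of (z - 6): 2z = 2(z - 6) + (2*6 + 0) = 2(z - 6) + 12
Step 2: Divide by (z - 6)^5: f(z) = 12(z - 6)^(-5) + 2(z - 6)^(-4)
Step 3: This finite sum is the Laurent series of f about z = 6.
Step 4: Only the powers -5 and -4 appear, so the coefficient of (z - 6)^(-3) = 0

0
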